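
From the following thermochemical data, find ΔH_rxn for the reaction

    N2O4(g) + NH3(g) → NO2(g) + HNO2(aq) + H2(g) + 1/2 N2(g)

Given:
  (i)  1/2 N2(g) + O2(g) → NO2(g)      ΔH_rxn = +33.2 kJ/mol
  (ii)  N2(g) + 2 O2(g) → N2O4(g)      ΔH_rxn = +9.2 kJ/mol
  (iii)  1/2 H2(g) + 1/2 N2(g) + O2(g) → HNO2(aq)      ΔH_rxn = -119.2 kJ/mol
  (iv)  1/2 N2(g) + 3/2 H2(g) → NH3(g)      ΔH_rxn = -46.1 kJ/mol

(i) as written (NO2(g) already on the product side): +33.2 kJ/mol
(ii) reversed (N2O4(g) must end up as a reactant): -9.2 kJ/mol
(iii) as written (HNO2(aq) already on the product side): -119.2 kJ/mol
(iv) reversed (NH3(g) must end up as a reactant): +46.1 kJ/mol
By Hess's law, ΔH_rxn = (+33.2) + (-9.2) + (-119.2) + (+46.1) = -49.1 kJ/mol

ΔH_rxn = -49.1 kJ/mol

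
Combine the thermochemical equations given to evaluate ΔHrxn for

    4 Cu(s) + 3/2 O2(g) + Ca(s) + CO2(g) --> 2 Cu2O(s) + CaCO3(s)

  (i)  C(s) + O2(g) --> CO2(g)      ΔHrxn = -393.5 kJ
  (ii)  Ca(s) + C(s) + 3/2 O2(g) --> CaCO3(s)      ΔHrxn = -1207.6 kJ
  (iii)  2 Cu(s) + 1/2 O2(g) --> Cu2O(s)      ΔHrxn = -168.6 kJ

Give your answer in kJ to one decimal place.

(i) reversed: +393.5 kJ
(ii) as written: -1207.6 kJ
(iii) × 2: (2)·(-168.6) = -337.2 kJ
Combining the equations, ΔHrxn = (-1)·(-393.5) + (1)·(-1207.6) + (2)·(-168.6) = -1151.3 kJ

ΔHrxn = -1151.3 kJ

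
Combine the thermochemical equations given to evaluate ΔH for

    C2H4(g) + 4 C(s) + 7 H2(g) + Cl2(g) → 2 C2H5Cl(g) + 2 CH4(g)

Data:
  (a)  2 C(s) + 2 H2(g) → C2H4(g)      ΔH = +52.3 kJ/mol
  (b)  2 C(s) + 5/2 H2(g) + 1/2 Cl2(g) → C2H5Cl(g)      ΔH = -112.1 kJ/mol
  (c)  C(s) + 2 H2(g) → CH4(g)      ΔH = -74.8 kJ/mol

ΔH = -426.1 kJ/mol

(a) reversed: -52.3 kJ/mol
(b) × 2: (2)·(-112.1) = -224.2 kJ/mol
(c) × 2: (2)·(-74.8) = -149.6 kJ/mol
Combining the equations, ΔH = (-1)·(+52.3) + (2)·(-112.1) + (2)·(-74.8) = -426.1 kJ/mol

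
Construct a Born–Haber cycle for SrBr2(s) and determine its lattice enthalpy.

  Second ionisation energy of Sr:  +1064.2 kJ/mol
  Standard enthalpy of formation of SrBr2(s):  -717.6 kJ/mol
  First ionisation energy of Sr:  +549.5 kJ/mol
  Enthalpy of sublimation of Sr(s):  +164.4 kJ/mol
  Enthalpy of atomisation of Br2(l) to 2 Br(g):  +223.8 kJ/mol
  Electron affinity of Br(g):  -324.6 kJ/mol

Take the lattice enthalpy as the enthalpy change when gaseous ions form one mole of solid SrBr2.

ΔHf° = 1·ΔHsub + 1·(ΣIE) + 1·D(Br2) + 2·EA + U
-717.6 = 1·(+164.4) + 1·(+1613.7) + 1·(+223.8) + 2·(-324.6) + U
U = -717.6 − (+1352.7) = -2070.3 kJ/mol

U = -2070.3 kJ/mol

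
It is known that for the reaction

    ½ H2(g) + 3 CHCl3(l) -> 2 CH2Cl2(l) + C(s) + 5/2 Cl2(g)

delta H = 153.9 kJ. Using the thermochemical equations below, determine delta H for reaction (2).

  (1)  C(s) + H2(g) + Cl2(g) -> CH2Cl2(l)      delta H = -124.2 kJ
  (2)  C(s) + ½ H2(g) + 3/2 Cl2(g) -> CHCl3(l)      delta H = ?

delta H = -134.1 kJ

(1) × 2 (×2 to match 2 CH2Cl2(l) in the target): (2)·(-124.2) = -248.4 kJ
(2) reversed and × 3 (reverse to put CHCl3(l) on the reactant side; scale by 3 for the 3 CHCl3(l)): contributes −3·x
+153.9 = (-248.4) − 3·x
x = (+153.9 − (-248.4)) / (-3) = -134.1 kJ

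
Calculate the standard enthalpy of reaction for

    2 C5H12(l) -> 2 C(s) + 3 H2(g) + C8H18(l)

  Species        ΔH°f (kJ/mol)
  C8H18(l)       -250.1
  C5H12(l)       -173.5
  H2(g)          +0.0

ΔH_rxn = 96.9 kJ/mol

ΔH°rxn = Σ nΔHf°(products) − Σ nΔHf°(reactants).
Products: 2·(+0.0) + 3·(+0.0) + 1·(-250.1) = -250.1
Reactants: 2·(-173.5) = -347.0
ΔH_rxn = (-250.1) − (-347.0) = 96.9 kJ/mol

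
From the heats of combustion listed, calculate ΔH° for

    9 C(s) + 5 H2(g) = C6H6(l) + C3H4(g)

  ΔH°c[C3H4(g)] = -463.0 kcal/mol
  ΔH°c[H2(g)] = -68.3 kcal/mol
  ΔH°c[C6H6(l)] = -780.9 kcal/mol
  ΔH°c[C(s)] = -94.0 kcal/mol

With combustion enthalpies, reactants minus products:
= [9·(-94.0) + 5·(-68.3)] − [1·(-780.9) + 1·(-463.0)]
= 56.4 kcal/mol

ΔH° = 56.4 kcal/mol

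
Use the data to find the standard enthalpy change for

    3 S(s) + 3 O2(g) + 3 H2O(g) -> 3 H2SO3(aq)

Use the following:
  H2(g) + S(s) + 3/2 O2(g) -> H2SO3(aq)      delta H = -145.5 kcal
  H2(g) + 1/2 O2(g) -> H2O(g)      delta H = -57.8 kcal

equation 1 × 3 (scale by 3 for the 3 H2SO3(aq)): (3)·(-145.5) = -436.5 kcal
equation 2 reversed and × 3 (reverse to put H2O(g) on the reactant side; ×3 to match 3 H2O(g) in the target): (-3)·(-57.8) = +173.4 kcal
Since enthalpy is a state function, delta H = (3)·(-145.5) + (-3)·(-57.8) = -263.1 kcal

delta H = -263.1 kcal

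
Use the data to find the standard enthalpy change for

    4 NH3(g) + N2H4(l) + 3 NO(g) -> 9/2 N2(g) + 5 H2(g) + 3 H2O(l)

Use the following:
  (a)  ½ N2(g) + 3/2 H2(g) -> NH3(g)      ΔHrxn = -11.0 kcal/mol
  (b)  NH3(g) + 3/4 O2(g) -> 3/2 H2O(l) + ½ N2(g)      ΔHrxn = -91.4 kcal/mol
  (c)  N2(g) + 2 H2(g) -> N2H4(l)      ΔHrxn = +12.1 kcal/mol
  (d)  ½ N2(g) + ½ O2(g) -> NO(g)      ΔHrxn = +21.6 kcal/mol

(a) reversed and × 2: (-2)·(-11.0) = +22.0 kcal/mol
(b) × 2: (2)·(-91.4) = -182.8 kcal/mol
(c) reversed: -12.1 kcal/mol
(d) reversed and × 3: (-3)·(+21.6) = -64.8 kcal/mol
Combining the equations, ΔHrxn = (-2)·(-11.0) + (2)·(-91.4) + (-1)·(+12.1) + (-3)·(+21.6) = -237.7 kcal/mol

ΔHrxn = -237.7 kcal/mol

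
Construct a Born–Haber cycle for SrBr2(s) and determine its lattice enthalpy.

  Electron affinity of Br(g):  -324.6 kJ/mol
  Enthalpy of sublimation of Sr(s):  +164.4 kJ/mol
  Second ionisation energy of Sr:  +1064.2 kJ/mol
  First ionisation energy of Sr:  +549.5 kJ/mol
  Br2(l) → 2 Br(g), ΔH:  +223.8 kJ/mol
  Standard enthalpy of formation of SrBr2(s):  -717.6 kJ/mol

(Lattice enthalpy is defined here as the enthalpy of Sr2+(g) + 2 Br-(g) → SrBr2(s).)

ΔHf° = 1·ΔHsub + 1·(ΣIE) + 1·D(Br2) + 2·EA + U
-717.6 = 1·(+164.4) + 1·(+1613.7) + 1·(+223.8) + 2·(-324.6) + U
U = -717.6 − (+1352.7) = -2070.3 kJ/mol

U = -2070.3 kJ/mol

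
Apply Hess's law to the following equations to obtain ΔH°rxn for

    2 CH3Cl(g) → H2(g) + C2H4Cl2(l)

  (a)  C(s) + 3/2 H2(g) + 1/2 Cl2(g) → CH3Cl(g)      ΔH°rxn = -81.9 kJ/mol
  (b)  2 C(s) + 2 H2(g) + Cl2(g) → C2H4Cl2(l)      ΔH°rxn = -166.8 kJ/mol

ΔH°rxn = -3.0 kJ/mol

(a) reversed and × 2: (-2)·(-81.9) = +163.8 kJ/mol
(b) as written: -166.8 kJ/mol
ΔH°rxn = (+163.8) + (-166.8) = -3.0 kJ/mol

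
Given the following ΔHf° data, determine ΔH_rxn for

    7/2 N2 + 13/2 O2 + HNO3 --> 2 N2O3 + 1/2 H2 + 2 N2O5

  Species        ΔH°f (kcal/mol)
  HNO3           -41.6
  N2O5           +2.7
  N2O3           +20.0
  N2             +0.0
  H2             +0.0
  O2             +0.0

Products: 2·(+20.0) + 1/2·(+0.0) + 2·(+2.7) = +45.4
Reactants: 7/2·(+0.0) + 13/2·(+0.0) + 1·(-41.6) = -41.6
ΔH_rxn = (+45.4) − (-41.6) = 87.0 kcal/mol

ΔH_rxn = 87.0 kcal/mol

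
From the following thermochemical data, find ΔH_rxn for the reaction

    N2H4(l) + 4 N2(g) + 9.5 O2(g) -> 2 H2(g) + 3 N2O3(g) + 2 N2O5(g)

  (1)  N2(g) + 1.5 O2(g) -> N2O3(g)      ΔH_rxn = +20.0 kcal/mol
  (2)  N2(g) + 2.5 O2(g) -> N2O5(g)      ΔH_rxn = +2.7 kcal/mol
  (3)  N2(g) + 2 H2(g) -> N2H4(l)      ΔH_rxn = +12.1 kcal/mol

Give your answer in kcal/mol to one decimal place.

ΔH_rxn = 53.3 kcal/mol

(1) × 3 (scale by 3 for the 3 N2O3(g)): (3)·(+20.0) = +60.0 kcal/mol
(2) × 2 (scale by 2 for the 2 N2O5(g)): (2)·(+2.7) = +5.4 kcal/mol
(3) reversed (N2H4(l) must end up as a reactant): -12.1 kcal/mol
Since enthalpy is a state function, ΔH_rxn = (+60.0) + (+5.4) + (-12.1) = 53.3 kcal/mol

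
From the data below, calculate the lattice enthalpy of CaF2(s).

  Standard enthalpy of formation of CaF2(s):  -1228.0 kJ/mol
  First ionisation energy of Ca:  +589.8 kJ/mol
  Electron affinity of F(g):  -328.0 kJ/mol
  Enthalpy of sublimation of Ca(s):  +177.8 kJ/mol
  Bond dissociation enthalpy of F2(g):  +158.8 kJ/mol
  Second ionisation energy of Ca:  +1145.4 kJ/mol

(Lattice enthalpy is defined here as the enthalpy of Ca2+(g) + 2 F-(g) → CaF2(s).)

U = -2643.8 kJ/mol

ΔHf° = 1·ΔHsub + 1·(ΣIE) + 1·D(F2) + 2·EA + U
-1228.0 = 1·(+177.8) + 1·(+1735.2) + 1·(+158.8) + 2·(-328.0) + U
U = -1228.0 − (+1415.8) = -2643.8 kJ/mol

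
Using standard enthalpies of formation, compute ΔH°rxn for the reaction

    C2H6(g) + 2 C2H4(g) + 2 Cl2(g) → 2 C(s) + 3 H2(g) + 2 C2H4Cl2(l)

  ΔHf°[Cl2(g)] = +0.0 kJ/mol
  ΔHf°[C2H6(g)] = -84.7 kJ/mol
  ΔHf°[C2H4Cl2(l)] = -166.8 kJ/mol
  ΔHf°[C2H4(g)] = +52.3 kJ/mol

ΔH°rxn = -353.5 kJ/mol

Products: 2·(+0.0) + 3·(+0.0) + 2·(-166.8) = -333.6
Reactants: 1·(-84.7) + 2·(+52.3) + 2·(+0.0) = +19.9
ΔH°rxn = (-333.6) − (+19.9) = -353.5 kJ/mol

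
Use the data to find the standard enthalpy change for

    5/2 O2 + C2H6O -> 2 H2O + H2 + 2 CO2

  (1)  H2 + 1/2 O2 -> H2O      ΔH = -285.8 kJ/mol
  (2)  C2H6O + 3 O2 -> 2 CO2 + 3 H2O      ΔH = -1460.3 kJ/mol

(1) reversed: +285.8 kJ/mol
(2) as written: -1460.3 kJ/mol
ΔH = (-1)·(-285.8) + (1)·(-1460.3) = -1174.5 kJ/mol

ΔH = -1174.5 kJ/mol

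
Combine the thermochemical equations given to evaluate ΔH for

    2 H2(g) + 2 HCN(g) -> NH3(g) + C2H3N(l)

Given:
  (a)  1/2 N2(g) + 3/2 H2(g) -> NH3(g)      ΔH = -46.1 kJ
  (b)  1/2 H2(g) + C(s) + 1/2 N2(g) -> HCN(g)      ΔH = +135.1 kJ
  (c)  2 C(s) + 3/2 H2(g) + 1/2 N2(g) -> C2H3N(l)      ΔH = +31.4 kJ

ΔH = -284.9 kJ

(a) as written (NH3(g) already on the product side): -46.1 kJ
(b) reversed and × 2 (reverse to put HCN(g) on the reactant side; scale by 2 for the 2 HCN(g)): (-2)·(+135.1) = -270.2 kJ
(c) as written (C2H3N(l) already on the product side): +31.4 kJ
ΔH = (-46.1) + (-270.2) + (+31.4) = -284.9 kJ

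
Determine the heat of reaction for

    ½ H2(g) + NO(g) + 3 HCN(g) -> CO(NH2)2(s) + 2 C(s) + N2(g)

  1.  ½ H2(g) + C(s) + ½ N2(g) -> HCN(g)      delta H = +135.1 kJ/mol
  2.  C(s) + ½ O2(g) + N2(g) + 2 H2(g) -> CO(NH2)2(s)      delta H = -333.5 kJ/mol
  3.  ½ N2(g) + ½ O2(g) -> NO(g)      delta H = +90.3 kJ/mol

eq. 1 reversed and × 3 (HCN(g) must end up as a reactant; scale by 3 for the 3 HCN(g)): (-3)·(+135.1) = -405.3 kJ/mol
eq. 2 as written (CO(NH2)2(s) already on the product side): -333.5 kJ/mol
eq. 3 reversed (reverse to put NO(g) on the reactant side): -90.3 kJ/mol
Summing the manipulated equations, delta H = (-405.3) + (-333.5) + (-90.3) = -829.1 kJ/mol

delta H = -829.1 kJ/mol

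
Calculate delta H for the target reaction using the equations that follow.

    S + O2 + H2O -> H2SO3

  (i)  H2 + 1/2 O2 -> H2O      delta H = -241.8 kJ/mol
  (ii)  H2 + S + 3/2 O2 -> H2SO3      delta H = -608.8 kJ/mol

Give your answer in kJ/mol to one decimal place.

(i) reversed (H2O must end up as a reactant): +241.8 kJ/mol
(ii) as written (H2SO3 already on the product side): -608.8 kJ/mol
delta H = (+241.8) + (-608.8) = -367.0 kJ/mol

delta H = -367.0 kJ/mol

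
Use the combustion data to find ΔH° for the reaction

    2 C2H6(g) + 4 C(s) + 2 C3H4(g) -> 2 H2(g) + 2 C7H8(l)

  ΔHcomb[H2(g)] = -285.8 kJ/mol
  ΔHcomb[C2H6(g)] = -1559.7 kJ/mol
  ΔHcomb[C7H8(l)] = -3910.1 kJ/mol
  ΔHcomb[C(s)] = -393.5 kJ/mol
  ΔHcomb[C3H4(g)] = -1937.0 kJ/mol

With combustion enthalpies, reactants minus products:
= [2·(-1559.7) + 4·(-393.5) + 2·(-1937.0)] − [2·(-285.8) + 2·(-3910.1)]
= -175.6 kJ/mol

ΔH° = -175.6 kJ/mol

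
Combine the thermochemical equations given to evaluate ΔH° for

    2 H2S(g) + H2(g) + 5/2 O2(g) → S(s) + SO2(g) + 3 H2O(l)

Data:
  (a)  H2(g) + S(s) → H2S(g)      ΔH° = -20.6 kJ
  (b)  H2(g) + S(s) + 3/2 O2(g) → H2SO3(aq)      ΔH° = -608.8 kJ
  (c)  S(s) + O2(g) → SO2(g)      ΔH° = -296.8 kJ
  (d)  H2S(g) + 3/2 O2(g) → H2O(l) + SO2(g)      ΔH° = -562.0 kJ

ΔH° = -1113.0 kJ

(a) as written: -20.6 kJ
(b): not needed.
(c) reversed and × 2: (-2)·(-296.8) = +593.6 kJ
(d) × 3: (3)·(-562.0) = -1686.0 kJ
Summing the manipulated equations, ΔH° = (1)·(-20.6) + (-2)·(-296.8) + (3)·(-562.0) = -1113.0 kJ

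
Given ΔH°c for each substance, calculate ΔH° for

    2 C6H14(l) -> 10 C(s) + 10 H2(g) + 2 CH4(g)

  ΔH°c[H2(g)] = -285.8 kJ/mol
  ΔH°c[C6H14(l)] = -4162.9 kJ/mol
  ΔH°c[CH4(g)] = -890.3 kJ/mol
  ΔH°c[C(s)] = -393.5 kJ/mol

ΔH° = 247.8 kJ/mol

Using ΔH = Σ nΔHc°(reactants) − Σ nΔHc°(products):
= [2·(-4162.9)] − [10·(-393.5) + 10·(-285.8) + 2·(-890.3)]
= 247.8 kJ/mol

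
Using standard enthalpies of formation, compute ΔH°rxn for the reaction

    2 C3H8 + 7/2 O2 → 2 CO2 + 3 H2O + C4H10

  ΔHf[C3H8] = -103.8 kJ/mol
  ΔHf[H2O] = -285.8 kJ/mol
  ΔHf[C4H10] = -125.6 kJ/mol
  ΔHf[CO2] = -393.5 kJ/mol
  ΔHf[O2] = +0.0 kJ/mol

ΔH°rxn = -1562.4 kJ/mol

ΔH°rxn = Σ nΔHf°(products) − Σ nΔHf°(reactants).
Products: 2·(-393.5) + 3·(-285.8) + 1·(-125.6) = -1770.0
Reactants: 2·(-103.8) + 7/2·(+0.0) = -207.6
ΔH°rxn = (-1770.0) − (-207.6) = -1562.4 kJ/mol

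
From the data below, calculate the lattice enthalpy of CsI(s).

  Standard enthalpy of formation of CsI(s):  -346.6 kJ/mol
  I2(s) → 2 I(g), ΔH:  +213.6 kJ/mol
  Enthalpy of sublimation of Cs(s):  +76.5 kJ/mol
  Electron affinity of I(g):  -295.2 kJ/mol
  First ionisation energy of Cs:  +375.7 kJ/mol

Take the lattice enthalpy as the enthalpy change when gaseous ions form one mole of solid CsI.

U = -610.4 kJ/mol

ΔHf° = 1·ΔHsub + 1·(ΣIE) + 1/2·D(I2) + 1·EA + U
-346.6 = 1·(+76.5) + 1·(+375.7) + 1/2·(+213.6) + 1·(-295.2) + U
U = -346.6 − (+263.8) = -610.4 kJ/mol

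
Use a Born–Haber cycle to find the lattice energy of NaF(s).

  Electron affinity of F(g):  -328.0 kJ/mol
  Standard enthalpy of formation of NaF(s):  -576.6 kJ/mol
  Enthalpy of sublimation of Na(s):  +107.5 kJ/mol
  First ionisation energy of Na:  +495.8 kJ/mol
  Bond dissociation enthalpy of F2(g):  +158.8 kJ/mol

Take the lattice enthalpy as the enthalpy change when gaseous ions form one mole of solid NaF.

ΔHf° = 1·ΔHsub + 1·(ΣIE) + 1/2·D(F2) + 1·EA + U
-576.6 = 1·(+107.5) + 1·(+495.8) + 1/2·(+158.8) + 1·(-328.0) + U
U = -576.6 − (+354.7) = -931.3 kJ/mol

U = -931.3 kJ/mol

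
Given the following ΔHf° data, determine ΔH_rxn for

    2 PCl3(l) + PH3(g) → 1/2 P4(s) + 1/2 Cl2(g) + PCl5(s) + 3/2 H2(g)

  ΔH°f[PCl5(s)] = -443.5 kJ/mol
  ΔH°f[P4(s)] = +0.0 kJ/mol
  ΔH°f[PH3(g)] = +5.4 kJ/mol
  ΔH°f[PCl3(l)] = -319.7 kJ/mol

ΔH_rxn = 190.5 kJ/mol

Products: 1/2·(+0.0) + 1/2·(+0.0) + 1·(-443.5) + 3/2·(+0.0) = -443.5
Reactants: 2·(-319.7) + 1·(+5.4) = -634.0
ΔH_rxn = (-443.5) − (-634.0) = 190.5 kJ/mol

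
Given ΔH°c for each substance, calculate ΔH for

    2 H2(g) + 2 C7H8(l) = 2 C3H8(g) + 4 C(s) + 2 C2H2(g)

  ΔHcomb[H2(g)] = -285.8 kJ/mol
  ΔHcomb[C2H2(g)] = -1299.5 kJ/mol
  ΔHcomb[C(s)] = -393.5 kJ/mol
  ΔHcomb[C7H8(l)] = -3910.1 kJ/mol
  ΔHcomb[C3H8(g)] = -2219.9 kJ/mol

ΔH = 221.0 kJ/mol

With combustion enthalpies, reactants minus products:
= [2·(-285.8) + 2·(-3910.1)] − [2·(-2219.9) + 4·(-393.5) + 2·(-1299.5)]
= 221.0 kJ/mol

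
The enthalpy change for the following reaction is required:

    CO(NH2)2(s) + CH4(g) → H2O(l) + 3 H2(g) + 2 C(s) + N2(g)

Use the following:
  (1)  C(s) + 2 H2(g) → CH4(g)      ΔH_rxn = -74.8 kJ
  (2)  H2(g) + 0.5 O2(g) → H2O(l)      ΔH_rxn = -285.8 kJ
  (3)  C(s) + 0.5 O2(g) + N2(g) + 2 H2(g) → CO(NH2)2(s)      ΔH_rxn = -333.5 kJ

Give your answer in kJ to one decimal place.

(1) reversed (reverse to put CH4(g) on the reactant side): +74.8 kJ
(2) as written (H2O(l) already on the product side): -285.8 kJ
(3) reversed (reverse to put CO(NH2)2(s) on the reactant side): +333.5 kJ
By Hess's law, ΔH_rxn = (-1)·(-74.8) + (1)·(-285.8) + (-1)·(-333.5) = 122.5 kJ

ΔH_rxn = 122.5 kJ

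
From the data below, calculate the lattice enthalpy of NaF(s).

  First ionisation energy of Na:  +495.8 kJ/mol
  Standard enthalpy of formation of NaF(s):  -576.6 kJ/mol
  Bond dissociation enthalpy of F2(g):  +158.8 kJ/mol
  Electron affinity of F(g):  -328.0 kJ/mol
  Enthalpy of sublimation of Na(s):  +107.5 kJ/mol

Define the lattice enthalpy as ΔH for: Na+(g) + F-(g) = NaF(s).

ΔHf° = 1·ΔHsub + 1·(ΣIE) + 1/2·D(F2) + 1·EA + U
-576.6 = 1·(+107.5) + 1·(+495.8) + 1/2·(+158.8) + 1·(-328.0) + U
U = -576.6 − (+354.7) = -931.3 kJ/mol

U = -931.3 kJ/mol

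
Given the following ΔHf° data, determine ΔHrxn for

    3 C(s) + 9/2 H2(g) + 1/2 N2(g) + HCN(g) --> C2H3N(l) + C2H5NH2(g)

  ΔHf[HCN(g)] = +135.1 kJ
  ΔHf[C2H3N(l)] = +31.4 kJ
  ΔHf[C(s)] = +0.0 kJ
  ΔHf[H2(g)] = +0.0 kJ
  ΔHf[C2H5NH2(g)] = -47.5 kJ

Products: 1·(+31.4) + 1·(-47.5) = -16.1
Reactants: 3·(+0.0) + 9/2·(+0.0) + 1/2·(+0.0) + 1·(+135.1) = +135.1
ΔHrxn = (-16.1) − (+135.1) = -151.2 kJ

ΔHrxn = -151.2 kJ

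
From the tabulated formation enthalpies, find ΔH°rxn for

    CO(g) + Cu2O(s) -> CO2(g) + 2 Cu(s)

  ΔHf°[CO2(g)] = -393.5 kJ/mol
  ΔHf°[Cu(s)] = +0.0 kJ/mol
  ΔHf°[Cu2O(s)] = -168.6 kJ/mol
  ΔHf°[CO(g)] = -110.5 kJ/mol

ΔH°rxn = -114.4 kJ/mol

Products: 1·(-393.5) + 2·(+0.0) = -393.5
Reactants: 1·(-110.5) + 1·(-168.6) = -279.1
ΔH°rxn = (-393.5) − (-279.1) = -114.4 kJ/mol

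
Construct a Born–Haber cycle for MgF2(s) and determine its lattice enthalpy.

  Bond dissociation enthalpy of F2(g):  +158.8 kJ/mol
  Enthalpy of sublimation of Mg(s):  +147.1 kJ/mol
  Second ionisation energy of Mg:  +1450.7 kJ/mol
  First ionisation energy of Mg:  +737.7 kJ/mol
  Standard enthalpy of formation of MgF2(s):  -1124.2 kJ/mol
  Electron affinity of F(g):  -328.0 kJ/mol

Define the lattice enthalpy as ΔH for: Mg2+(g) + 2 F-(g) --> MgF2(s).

U = -2962.5 kJ/mol

ΔHf° = 1·ΔHsub + 1·(ΣIE) + 1·D(F2) + 2·EA + U
-1124.2 = 1·(+147.1) + 1·(+2188.4) + 1·(+158.8) + 2·(-328.0) + U
U = -1124.2 − (+1838.3) = -2962.5 kJ/mol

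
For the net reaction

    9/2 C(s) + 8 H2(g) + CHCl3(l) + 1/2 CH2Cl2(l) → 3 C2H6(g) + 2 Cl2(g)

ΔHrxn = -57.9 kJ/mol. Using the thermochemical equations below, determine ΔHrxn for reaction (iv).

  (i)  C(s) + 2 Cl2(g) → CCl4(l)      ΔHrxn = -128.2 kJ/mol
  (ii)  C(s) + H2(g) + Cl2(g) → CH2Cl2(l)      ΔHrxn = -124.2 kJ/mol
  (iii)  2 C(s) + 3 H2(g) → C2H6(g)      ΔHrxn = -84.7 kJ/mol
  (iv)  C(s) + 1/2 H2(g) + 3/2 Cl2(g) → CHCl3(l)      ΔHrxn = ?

ΔHrxn = -134.1 kJ/mol

(i): not needed (CCl4(l) appears nowhere else).
(ii) reversed and × 1/2 (reverse to put CH2Cl2(l) on the reactant side; scale by 1/2 for the 1/2 CH2Cl2(l)): (-1/2)·(-124.2) = +62.1 kJ/mol
(iii) × 3 (scale by 3 for the 3 C2H6(g)): (3)·(-84.7) = -254.1 kJ/mol
(iv) reversed (reverse to put CHCl3(l) on the reactant side): contributes −x
-57.9 = (+62.1) + (-254.1) − x
x = (-57.9 − (-192.0)) / (-1) = -134.1 kJ/mol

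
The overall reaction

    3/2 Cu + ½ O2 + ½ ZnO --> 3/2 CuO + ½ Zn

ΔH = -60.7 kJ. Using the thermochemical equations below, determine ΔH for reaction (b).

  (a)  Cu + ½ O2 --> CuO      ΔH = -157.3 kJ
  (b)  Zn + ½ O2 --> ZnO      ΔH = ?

ΔH = -350.5 kJ

(a) × 3/2: (3/2)·(-157.3) = -235.95 kJ
(b) reversed and × 1/2: contributes −1/2·x
-60.7 = (-235.95) − 1/2·x
x = (-60.7 − (-235.95)) / (-1/2) = -350.5 kJ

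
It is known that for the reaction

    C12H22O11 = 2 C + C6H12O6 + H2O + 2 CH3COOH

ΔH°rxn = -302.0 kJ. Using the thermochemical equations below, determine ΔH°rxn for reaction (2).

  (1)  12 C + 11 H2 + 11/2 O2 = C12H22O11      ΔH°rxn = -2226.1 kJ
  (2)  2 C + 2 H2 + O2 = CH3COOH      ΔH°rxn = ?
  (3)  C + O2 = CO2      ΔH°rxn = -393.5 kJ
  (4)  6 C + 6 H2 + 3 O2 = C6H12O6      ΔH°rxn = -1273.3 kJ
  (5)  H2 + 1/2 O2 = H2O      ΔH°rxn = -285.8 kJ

ΔH°rxn = -484.5 kJ

(1) reversed: +2226.1 kJ
(2) × 2: contributes 2·x
(3): not needed.
(4) as written: -1273.3 kJ
(5) as written: -285.8 kJ
-302.0 = (+2226.1) + (-1273.3) + (-285.8) + 2·x
x = (-302.0 − (+667.0)) / (2) = -484.5 kJ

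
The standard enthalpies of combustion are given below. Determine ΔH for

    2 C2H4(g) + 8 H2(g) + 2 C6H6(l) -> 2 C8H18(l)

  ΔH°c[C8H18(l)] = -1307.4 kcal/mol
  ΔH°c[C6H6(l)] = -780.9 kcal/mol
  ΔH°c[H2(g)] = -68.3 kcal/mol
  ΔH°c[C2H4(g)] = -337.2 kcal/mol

With combustion enthalpies, reactants minus products:
= [2·(-337.2) + 8·(-68.3) + 2·(-780.9)] − [2·(-1307.4)]
= -167.8 kcal/mol

ΔH = -167.8 kcal/mol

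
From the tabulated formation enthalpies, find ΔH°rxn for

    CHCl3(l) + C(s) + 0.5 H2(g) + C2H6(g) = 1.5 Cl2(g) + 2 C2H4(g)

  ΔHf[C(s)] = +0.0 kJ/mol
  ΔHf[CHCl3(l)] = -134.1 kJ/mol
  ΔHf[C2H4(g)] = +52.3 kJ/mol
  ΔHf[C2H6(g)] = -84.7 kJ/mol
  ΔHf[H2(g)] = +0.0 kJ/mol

ΔH°rxn = 323.4 kJ/mol

Products: 3/2·(+0.0) + 2·(+52.3) = +104.6
Reactants: 1·(-134.1) + 1·(+0.0) + 1/2·(+0.0) + 1·(-84.7) = -218.8
ΔH°rxn = (+104.6) − (-218.8) = 323.4 kJ/mol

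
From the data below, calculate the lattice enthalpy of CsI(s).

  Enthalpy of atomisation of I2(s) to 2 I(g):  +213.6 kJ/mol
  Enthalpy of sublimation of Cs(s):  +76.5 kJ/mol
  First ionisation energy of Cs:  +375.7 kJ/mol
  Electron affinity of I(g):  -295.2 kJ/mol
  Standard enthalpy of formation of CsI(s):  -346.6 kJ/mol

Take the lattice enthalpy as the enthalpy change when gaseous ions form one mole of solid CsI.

U = -610.4 kJ/mol

ΔHf° = 1·ΔHsub + 1·(ΣIE) + 1/2·D(I2) + 1·EA + U
-346.6 = 1·(+76.5) + 1·(+375.7) + 1/2·(+213.6) + 1·(-295.2) + U
U = -346.6 − (+263.8) = -610.4 kJ/mol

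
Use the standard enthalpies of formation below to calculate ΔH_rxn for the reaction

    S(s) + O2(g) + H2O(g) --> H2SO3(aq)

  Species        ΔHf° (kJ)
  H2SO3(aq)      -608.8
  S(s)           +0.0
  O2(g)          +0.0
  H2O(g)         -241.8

Products: 1·(-608.8) = -608.8
Reactants: 1·(+0.0) + 1·(+0.0) + 1·(-241.8) = -241.8
ΔH_rxn = (-608.8) − (-241.8) = -367.0 kJ

ΔH_rxn = -367.0 kJ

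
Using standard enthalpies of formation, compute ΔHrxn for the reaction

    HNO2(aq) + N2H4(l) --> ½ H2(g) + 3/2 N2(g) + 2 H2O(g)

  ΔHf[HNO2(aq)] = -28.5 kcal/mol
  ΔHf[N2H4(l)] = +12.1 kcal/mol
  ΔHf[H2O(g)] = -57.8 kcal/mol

ΔHrxn = -99.2 kcal/mol

Products: 1/2·(+0.0) + 3/2·(+0.0) + 2·(-57.8) = -115.6
Reactants: 1·(-28.5) + 1·(+12.1) = -16.4
ΔHrxn = (-115.6) − (-16.4) = -99.2 kcal/mol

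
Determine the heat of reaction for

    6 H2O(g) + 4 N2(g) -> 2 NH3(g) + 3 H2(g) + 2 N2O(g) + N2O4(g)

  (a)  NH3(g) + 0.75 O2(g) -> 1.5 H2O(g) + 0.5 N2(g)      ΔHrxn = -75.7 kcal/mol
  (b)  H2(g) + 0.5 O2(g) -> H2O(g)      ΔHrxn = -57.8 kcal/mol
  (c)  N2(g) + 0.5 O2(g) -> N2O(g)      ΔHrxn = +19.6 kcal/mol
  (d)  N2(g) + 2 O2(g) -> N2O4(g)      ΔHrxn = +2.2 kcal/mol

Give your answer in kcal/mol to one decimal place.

ΔHrxn = 366.2 kcal/mol

(a) reversed and × 2 (NH3(g) must end up as a product; scale by 2 for the 2 NH3(g)): (-2)·(-75.7) = +151.4 kcal/mol
(b) reversed and × 3 (H2(g) must end up as a product; ×3 to match 3 H2(g) in the target): (-3)·(-57.8) = +173.4 kcal/mol
(c) × 2 (×2 to match 2 N2O(g) in the target): (2)·(+19.6) = +39.2 kcal/mol
(d) as written (N2O4(g) already on the product side): +2.2 kcal/mol
Since enthalpy is a state function, ΔHrxn = (-2)·(-75.7) + (-3)·(-57.8) + (2)·(+19.6) + (1)·(+2.2) = 366.2 kcal/mol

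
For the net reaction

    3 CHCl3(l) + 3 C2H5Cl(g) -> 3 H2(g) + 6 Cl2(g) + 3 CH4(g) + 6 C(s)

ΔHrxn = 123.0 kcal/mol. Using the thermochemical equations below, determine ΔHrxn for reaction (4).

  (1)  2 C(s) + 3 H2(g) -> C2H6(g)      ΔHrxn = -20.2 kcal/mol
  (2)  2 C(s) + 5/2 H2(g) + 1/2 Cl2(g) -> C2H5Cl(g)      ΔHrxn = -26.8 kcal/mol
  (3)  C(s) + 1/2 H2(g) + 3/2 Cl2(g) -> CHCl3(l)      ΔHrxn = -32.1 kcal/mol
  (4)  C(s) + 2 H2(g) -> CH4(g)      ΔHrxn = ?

ΔHrxn = -17.9 kcal/mol

(1): not needed (C2H6(g) appears nowhere else).
(2) reversed and × 3 (C2H5Cl(g) must end up as a reactant; scale by 3 for the 3 C2H5Cl(g)): (-3)·(-26.8) = +80.4 kcal/mol
(3) reversed and × 3 (CHCl3(l) must end up as a reactant; scale by 3 for the 3 CHCl3(l)): (-3)·(-32.1) = +96.3 kcal/mol
(4) × 3 (scale by 3 for the 3 CH4(g)): contributes 3·x
+123.0 = (+80.4) + (+96.3) + 3·x
x = (+123.0 − (+176.7)) / (3) = -17.9 kcal/mol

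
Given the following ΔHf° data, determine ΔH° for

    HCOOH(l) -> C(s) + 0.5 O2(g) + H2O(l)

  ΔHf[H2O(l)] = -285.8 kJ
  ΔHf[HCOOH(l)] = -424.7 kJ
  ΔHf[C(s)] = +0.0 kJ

ΔH° = 138.9 kJ

ΔH°rxn = Σ nΔHf°(products) − Σ nΔHf°(reactants).
Products: 1·(+0.0) + 1/2·(+0.0) + 1·(-285.8) = -285.8
Reactants: 1·(-424.7) = -424.7
ΔH° = (-285.8) − (-424.7) = 138.9 kJ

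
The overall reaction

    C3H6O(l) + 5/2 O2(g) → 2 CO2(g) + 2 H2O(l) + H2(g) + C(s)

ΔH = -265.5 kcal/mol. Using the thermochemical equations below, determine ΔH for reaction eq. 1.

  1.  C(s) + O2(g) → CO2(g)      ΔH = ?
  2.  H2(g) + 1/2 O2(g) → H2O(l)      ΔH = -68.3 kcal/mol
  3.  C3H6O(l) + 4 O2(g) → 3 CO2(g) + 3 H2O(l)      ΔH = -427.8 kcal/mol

ΔH = -94.0 kcal/mol

eq. 1 reversed: contributes −x
eq. 2 reversed: +68.3 kcal/mol
eq. 3 as written: -427.8 kcal/mol
-265.5 = (+68.3) + (-427.8) − x
x = (-265.5 − (-359.5)) / (-1) = -94.0 kcal/mol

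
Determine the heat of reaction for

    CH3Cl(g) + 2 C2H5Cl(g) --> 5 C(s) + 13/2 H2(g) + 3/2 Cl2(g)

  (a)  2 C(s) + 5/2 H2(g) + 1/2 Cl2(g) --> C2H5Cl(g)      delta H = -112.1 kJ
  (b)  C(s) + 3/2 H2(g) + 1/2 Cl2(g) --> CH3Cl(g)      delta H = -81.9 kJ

delta H = 306.1 kJ

(a) reversed and × 2 (C2H5Cl(g) must end up as a reactant; scale by 2 for the 2 C2H5Cl(g)): (-2)·(-112.1) = +224.2 kJ
(b) reversed (reverse to put CH3Cl(g) on the reactant side): +81.9 kJ
delta H = (-2)·(-112.1) + (-1)·(-81.9) = 306.1 kJ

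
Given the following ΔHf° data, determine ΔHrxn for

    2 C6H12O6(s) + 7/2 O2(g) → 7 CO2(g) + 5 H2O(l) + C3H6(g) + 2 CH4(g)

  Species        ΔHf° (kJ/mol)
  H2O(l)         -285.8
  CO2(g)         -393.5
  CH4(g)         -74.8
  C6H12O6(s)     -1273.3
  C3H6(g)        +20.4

ΔHrxn = -1766.1 kJ/mol

ΔH°rxn = Σ nΔHf°(products) − Σ nΔHf°(reactants).
Products: 7·(-393.5) + 5·(-285.8) + 1·(+20.4) + 2·(-74.8) = -4312.7
Reactants: 2·(-1273.3) + 7/2·(+0.0) = -2546.6
ΔHrxn = (-4312.7) − (-2546.6) = -1766.1 kJ/mol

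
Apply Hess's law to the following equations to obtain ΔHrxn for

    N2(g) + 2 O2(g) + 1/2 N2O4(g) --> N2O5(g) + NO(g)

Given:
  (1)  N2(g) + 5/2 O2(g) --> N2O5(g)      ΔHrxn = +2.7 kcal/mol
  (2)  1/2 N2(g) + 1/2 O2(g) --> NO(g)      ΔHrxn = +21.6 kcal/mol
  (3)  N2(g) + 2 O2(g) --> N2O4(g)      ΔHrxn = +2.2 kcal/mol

ΔHrxn = 23.2 kcal/mol

(1) as written: +2.7 kcal/mol
(2) as written: +21.6 kcal/mol
(3) reversed and × 1/2: (-1/2)·(+2.2) = -1.1 kcal/mol
By Hess's law, ΔHrxn = (+2.7) + (+21.6) + (-1.1) = 23.2 kcal/mol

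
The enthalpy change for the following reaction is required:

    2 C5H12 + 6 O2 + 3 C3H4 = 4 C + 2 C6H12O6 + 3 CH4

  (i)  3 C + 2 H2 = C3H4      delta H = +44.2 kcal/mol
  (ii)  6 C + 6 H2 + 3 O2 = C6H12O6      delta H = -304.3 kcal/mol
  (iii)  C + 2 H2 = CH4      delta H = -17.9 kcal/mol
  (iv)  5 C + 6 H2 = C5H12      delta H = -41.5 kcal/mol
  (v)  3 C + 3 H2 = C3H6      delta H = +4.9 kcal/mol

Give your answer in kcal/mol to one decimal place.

(i) reversed and × 3 (reverse to put C3H4 on the reactant side; scale by 3 for the 3 C3H4): (-3)·(+44.2) = -132.6 kcal/mol
(ii) × 2 (×2 to match 2 C6H12O6 in the target): (2)·(-304.3) = -608.6 kcal/mol
(iii) × 3 (scale by 3 for the 3 CH4): (3)·(-17.9) = -53.7 kcal/mol
(iv) reversed and × 2 (reverse to put C5H12 on the reactant side; ×2 to match 2 C5H12 in the target): (-2)·(-41.5) = +83.0 kcal/mol
(v): not needed (C3H6 appears nowhere else).
Combining the equations, delta H = (-132.6) + (-608.6) + (-53.7) + (+83.0) = -711.9 kcal/mol

delta H = -711.9 kcal/mol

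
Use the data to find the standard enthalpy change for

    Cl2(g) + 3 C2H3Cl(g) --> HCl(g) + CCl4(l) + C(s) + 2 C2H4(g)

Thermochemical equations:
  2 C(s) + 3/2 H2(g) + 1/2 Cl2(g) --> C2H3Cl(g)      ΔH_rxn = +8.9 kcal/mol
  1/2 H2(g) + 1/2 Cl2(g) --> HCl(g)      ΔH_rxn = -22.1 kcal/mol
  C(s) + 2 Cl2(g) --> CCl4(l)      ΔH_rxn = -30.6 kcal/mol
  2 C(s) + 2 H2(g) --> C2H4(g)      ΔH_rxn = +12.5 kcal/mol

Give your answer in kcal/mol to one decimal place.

equation 1 reversed and × 3: (-3)·(+8.9) = -26.7 kcal/mol
equation 2 as written: -22.1 kcal/mol
equation 3 as written: -30.6 kcal/mol
equation 4 × 2: (2)·(+12.5) = +25.0 kcal/mol
ΔH_rxn = (-26.7) + (-22.1) + (-30.6) + (+25.0) = -54.4 kcal/mol

ΔH_rxn = -54.4 kcal/mol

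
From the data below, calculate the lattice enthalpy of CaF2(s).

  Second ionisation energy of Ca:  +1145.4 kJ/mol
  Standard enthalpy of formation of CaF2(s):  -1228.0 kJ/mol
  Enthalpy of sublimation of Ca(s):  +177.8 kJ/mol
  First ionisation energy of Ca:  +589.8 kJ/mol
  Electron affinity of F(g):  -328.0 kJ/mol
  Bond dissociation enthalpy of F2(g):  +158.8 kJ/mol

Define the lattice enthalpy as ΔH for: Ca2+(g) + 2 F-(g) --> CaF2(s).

U = -2643.8 kJ/mol

ΔHf° = 1·ΔHsub + 1·(ΣIE) + 1·D(F2) + 2·EA + U
-1228.0 = 1·(+177.8) + 1·(+1735.2) + 1·(+158.8) + 2·(-328.0) + U
U = -1228.0 − (+1415.8) = -2643.8 kJ/mol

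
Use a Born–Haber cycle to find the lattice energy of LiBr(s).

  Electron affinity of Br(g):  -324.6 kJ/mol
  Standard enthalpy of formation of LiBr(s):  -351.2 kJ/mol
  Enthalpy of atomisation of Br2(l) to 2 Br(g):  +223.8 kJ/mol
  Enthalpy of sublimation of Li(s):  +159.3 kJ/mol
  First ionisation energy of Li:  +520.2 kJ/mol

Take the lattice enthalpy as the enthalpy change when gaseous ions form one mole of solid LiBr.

U = -818.0 kJ/mol

ΔHf° = 1·ΔHsub + 1·(ΣIE) + 1/2·D(Br2) + 1·EA + U
-351.2 = 1·(+159.3) + 1·(+520.2) + 1/2·(+223.8) + 1·(-324.6) + U
U = -351.2 − (+466.8) = -818.0 kJ/mol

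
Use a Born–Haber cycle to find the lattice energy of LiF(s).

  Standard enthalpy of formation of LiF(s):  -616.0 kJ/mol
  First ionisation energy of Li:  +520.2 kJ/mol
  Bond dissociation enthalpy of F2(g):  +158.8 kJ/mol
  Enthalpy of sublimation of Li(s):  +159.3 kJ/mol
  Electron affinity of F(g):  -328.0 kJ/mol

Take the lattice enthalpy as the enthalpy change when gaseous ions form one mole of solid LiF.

ΔHf° = 1·ΔHsub + 1·(ΣIE) + 1/2·D(F2) + 1·EA + U
-616.0 = 1·(+159.3) + 1·(+520.2) + 1/2·(+158.8) + 1·(-328.0) + U
U = -616.0 − (+430.9) = -1046.9 kJ/mol

U = -1046.9 kJ/mol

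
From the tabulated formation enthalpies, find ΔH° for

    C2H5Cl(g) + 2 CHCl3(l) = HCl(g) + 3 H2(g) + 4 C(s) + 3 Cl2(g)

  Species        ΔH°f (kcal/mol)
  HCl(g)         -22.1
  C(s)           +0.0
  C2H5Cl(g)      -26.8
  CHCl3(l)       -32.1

Products: 1·(-22.1) + 3·(+0.0) + 4·(+0.0) + 3·(+0.0) = -22.1
Reactants: 1·(-26.8) + 2·(-32.1) = -91.0
ΔH° = (-22.1) − (-91.0) = 68.9 kcal/mol

ΔH° = 68.9 kcal/mol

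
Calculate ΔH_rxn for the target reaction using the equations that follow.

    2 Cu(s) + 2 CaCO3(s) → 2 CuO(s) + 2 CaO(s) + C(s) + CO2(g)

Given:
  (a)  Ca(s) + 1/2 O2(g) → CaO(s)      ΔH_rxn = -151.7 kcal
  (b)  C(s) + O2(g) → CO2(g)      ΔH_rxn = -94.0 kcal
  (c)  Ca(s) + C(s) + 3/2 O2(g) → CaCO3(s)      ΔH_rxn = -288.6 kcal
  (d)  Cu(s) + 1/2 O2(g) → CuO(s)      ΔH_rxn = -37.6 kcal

(a) × 2 (scale by 2 for the 2 CaO(s)): (2)·(-151.7) = -303.4 kcal
(b) as written (CO2(g) already on the product side): -94.0 kcal
(c) reversed and × 2 (reverse to put CaCO3(s) on the reactant side; scale by 2 for the 2 CaCO3(s)): (-2)·(-288.6) = +577.2 kcal
(d) × 2 (scale by 2 for the 2 CuO(s)): (2)·(-37.6) = -75.2 kcal
ΔH_rxn = (-303.4) + (-94.0) + (+577.2) + (-75.2) = 104.6 kcal

ΔH_rxn = 104.6 kcal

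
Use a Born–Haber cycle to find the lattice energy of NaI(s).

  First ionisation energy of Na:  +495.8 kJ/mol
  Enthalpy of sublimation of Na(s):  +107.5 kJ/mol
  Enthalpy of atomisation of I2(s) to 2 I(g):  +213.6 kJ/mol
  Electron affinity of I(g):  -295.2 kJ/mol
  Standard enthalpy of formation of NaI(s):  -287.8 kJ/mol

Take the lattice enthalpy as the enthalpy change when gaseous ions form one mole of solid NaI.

ΔHf° = 1·ΔHsub + 1·(ΣIE) + 1/2·D(I2) + 1·EA + U
-287.8 = 1·(+107.5) + 1·(+495.8) + 1/2·(+213.6) + 1·(-295.2) + U
U = -287.8 − (+414.9) = -702.7 kJ/mol

U = -702.7 kJ/mol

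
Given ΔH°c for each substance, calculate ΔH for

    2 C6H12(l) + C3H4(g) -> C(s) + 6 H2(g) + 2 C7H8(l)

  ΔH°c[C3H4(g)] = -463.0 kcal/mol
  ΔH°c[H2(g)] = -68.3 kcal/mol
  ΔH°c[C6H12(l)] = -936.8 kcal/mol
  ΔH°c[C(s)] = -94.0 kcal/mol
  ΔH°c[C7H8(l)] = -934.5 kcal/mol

With combustion enthalpies, reactants minus products:
= [2·(-936.8) + 1·(-463.0)] − [1·(-94.0) + 6·(-68.3) + 2·(-934.5)]
= 36.2 kcal/mol

ΔH = 36.2 kcal/mol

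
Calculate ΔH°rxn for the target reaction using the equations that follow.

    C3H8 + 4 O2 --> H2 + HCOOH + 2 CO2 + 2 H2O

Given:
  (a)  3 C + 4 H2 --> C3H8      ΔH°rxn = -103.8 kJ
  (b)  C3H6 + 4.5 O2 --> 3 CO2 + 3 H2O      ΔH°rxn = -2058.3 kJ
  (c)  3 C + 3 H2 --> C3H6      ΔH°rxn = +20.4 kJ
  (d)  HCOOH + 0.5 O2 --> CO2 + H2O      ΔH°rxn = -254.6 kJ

(a) reversed (C3H8 must end up as a reactant): +103.8 kJ
(b) as written: -2058.3 kJ
(c) as written: +20.4 kJ
(d) reversed (reverse to put HCOOH on the product side): +254.6 kJ
ΔH°rxn = (+103.8) + (-2058.3) + (+20.4) + (+254.6) = -1679.5 kJ

ΔH°rxn = -1679.5 kJ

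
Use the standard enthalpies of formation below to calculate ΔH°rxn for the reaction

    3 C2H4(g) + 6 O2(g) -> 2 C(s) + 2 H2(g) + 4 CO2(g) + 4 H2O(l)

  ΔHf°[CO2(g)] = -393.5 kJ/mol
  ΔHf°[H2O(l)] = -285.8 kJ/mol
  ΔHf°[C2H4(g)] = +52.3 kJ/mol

Products: 2·(+0.0) + 2·(+0.0) + 4·(-393.5) + 4·(-285.8) = -2717.2
Reactants: 3·(+52.3) + 6·(+0.0) = +156.9
ΔH°rxn = (-2717.2) − (+156.9) = -2874.1 kJ/mol

ΔH°rxn = -2874.1 kJ/mol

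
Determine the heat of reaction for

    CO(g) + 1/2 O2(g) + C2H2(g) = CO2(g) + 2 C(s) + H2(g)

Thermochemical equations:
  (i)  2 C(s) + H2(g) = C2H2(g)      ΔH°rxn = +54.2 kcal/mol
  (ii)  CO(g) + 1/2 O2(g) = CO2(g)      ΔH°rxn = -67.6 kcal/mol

ΔH°rxn = -121.8 kcal/mol

(i) reversed (C2H2(g) must end up as a reactant): -54.2 kcal/mol
(ii) as written (CO(g) already on the reactant side): -67.6 kcal/mol
ΔH°rxn = (-1)·(+54.2) + (1)·(-67.6) = -121.8 kcal/mol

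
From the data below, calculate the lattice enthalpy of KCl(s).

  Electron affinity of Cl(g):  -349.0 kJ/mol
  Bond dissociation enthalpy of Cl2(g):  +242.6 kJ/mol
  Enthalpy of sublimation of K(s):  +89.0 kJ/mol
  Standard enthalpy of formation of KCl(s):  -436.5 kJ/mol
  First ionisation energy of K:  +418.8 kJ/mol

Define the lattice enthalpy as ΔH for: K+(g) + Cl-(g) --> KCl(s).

ΔHf° = 1·ΔHsub + 1·(ΣIE) + 1/2·D(Cl2) + 1·EA + U
-436.5 = 1·(+89.0) + 1·(+418.8) + 1/2·(+242.6) + 1·(-349.0) + U
U = -436.5 − (+280.1) = -716.6 kJ/mol

U = -716.6 kJ/mol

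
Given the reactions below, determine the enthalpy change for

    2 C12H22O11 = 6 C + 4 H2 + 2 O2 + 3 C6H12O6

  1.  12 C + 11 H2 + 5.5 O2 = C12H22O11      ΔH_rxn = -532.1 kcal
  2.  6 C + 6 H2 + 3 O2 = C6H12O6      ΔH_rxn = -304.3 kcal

ΔH_rxn = 151.3 kcal

eq. 1 reversed and × 2 (C12H22O11 must end up as a reactant; scale by 2 for the 2 C12H22O11): (-2)·(-532.1) = +1064.2 kcal
eq. 2 × 3 (×3 to match 3 C6H12O6 in the target): (3)·(-304.3) = -912.9 kcal
Summing the manipulated equations, ΔH_rxn = (+1064.2) + (-912.9) = 151.3 kcal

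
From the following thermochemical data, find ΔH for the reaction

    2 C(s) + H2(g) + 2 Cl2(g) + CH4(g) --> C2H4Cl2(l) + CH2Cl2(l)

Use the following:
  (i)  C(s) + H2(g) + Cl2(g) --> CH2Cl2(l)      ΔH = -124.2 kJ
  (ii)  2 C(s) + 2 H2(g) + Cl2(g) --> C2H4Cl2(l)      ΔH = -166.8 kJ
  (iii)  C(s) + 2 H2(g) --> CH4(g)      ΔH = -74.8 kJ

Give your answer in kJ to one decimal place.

ΔH = -216.2 kJ

(i) as written: -124.2 kJ
(ii) as written: -166.8 kJ
(iii) reversed: +74.8 kJ
ΔH = (-124.2) + (-166.8) + (+74.8) = -216.2 kJ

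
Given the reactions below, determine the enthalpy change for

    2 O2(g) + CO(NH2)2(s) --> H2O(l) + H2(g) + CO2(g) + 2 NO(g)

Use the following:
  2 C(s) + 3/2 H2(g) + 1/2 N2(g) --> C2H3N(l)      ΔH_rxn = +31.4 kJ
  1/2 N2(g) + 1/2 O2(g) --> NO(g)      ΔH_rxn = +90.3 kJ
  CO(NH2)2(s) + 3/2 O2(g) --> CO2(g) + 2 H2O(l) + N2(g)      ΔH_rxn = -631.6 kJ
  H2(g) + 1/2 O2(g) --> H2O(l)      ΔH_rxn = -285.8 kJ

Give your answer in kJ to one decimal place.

equation 1: not needed.
equation 2 × 2: (2)·(+90.3) = +180.6 kJ
equation 3 as written: -631.6 kJ
equation 4 reversed: +285.8 kJ
ΔH_rxn = (+180.6) + (-631.6) + (+285.8) = -165.2 kJ

ΔH_rxn = -165.2 kJ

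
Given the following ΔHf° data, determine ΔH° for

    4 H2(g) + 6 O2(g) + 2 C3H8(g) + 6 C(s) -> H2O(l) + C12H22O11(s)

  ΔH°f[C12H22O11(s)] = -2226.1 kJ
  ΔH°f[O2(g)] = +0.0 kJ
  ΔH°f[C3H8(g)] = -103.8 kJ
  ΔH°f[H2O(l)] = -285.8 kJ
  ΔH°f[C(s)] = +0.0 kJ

Products: 1·(-285.8) + 1·(-2226.1) = -2511.9
Reactants: 4·(+0.0) + 6·(+0.0) + 2·(-103.8) + 6·(+0.0) = -207.6
ΔH° = (-2511.9) − (-207.6) = -2304.3 kJ

ΔH° = -2304.3 kJ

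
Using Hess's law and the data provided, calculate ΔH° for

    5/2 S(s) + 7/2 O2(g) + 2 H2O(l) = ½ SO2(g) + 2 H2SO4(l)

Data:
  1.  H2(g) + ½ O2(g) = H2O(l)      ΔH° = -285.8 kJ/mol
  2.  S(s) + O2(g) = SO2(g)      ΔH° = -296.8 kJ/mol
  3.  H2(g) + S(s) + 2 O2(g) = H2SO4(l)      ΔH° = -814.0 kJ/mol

eq. 1 reversed and × 2 (H2O(l) must end up as a reactant; scale by 2 for the 2 H2O(l)): (-2)·(-285.8) = +571.6 kJ/mol
eq. 2 × 1/2 (scale by 1/2 for the 1/2 SO2(g)): (1/2)·(-296.8) = -148.4 kJ/mol
eq. 3 × 2 (×2 to match 2 H2SO4(l) in the target): (2)·(-814.0) = -1628.0 kJ/mol
By Hess's law, ΔH° = (-2)·(-285.8) + (1/2)·(-296.8) + (2)·(-814.0) = -1204.8 kJ/mol

ΔH° = -1204.8 kJ/mol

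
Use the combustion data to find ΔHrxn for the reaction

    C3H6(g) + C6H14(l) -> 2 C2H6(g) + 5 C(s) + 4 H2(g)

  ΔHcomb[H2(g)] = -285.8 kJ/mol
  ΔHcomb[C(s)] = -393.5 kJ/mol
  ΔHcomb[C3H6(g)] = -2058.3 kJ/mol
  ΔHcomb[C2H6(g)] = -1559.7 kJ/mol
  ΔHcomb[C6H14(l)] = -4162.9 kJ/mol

ΔHrxn = 8.9 kJ/mol

With combustion enthalpies, reactants minus products:
= [1·(-2058.3) + 1·(-4162.9)] − [2·(-1559.7) + 5·(-393.5) + 4·(-285.8)]
= 8.9 kJ/mol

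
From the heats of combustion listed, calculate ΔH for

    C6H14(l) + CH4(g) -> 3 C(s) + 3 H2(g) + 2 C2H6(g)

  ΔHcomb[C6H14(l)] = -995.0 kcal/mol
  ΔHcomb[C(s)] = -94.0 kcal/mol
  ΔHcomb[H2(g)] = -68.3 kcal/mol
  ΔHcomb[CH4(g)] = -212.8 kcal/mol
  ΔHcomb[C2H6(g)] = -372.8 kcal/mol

ΔH = 24.7 kcal/mol

With combustion enthalpies, reactants minus products:
= [1·(-995.0) + 1·(-212.8)] − [3·(-94.0) + 3·(-68.3) + 2·(-372.8)]
= 24.7 kcal/mol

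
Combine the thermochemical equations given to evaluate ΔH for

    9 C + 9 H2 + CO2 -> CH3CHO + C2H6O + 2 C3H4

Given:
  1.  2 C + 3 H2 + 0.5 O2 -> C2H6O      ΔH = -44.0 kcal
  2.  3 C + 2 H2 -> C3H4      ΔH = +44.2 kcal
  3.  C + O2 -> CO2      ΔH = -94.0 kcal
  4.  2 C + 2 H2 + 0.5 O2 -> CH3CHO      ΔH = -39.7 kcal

eq. 1 as written: -44.0 kcal
eq. 2 × 2: (2)·(+44.2) = +88.4 kcal
eq. 3 reversed: +94.0 kcal
eq. 4 as written: -39.7 kcal
Since enthalpy is a state function, ΔH = (-44.0) + (+88.4) + (+94.0) + (-39.7) = 98.7 kcal

ΔH = 98.7 kcal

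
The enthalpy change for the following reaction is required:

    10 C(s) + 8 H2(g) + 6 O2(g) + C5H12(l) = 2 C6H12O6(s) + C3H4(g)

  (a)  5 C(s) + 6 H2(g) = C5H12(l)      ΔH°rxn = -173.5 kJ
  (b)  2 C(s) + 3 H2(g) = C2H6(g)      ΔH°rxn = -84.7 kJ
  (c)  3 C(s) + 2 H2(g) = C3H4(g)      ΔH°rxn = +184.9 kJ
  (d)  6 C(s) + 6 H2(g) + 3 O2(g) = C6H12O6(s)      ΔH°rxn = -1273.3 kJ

(a) reversed: +173.5 kJ
(b): not needed.
(c) as written: +184.9 kJ
(d) × 2: (2)·(-1273.3) = -2546.6 kJ
Since enthalpy is a state function, ΔH°rxn = (-1)·(-173.5) + (1)·(+184.9) + (2)·(-1273.3) = -2188.2 kJ

ΔH°rxn = -2188.2 kJ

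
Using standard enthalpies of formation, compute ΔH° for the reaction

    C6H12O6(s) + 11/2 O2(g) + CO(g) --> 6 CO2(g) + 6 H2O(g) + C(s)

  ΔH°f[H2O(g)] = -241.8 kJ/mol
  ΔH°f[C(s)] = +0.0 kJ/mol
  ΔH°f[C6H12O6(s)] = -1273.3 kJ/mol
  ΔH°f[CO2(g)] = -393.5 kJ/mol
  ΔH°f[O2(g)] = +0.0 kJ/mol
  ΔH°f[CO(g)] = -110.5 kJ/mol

Products: 6·(-393.5) + 6·(-241.8) + 1·(+0.0) = -3811.8
Reactants: 1·(-1273.3) + 11/2·(+0.0) + 1·(-110.5) = -1383.8
ΔH° = (-3811.8) − (-1383.8) = -2428.0 kJ/mol

ΔH° = -2428.0 kJ/mol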